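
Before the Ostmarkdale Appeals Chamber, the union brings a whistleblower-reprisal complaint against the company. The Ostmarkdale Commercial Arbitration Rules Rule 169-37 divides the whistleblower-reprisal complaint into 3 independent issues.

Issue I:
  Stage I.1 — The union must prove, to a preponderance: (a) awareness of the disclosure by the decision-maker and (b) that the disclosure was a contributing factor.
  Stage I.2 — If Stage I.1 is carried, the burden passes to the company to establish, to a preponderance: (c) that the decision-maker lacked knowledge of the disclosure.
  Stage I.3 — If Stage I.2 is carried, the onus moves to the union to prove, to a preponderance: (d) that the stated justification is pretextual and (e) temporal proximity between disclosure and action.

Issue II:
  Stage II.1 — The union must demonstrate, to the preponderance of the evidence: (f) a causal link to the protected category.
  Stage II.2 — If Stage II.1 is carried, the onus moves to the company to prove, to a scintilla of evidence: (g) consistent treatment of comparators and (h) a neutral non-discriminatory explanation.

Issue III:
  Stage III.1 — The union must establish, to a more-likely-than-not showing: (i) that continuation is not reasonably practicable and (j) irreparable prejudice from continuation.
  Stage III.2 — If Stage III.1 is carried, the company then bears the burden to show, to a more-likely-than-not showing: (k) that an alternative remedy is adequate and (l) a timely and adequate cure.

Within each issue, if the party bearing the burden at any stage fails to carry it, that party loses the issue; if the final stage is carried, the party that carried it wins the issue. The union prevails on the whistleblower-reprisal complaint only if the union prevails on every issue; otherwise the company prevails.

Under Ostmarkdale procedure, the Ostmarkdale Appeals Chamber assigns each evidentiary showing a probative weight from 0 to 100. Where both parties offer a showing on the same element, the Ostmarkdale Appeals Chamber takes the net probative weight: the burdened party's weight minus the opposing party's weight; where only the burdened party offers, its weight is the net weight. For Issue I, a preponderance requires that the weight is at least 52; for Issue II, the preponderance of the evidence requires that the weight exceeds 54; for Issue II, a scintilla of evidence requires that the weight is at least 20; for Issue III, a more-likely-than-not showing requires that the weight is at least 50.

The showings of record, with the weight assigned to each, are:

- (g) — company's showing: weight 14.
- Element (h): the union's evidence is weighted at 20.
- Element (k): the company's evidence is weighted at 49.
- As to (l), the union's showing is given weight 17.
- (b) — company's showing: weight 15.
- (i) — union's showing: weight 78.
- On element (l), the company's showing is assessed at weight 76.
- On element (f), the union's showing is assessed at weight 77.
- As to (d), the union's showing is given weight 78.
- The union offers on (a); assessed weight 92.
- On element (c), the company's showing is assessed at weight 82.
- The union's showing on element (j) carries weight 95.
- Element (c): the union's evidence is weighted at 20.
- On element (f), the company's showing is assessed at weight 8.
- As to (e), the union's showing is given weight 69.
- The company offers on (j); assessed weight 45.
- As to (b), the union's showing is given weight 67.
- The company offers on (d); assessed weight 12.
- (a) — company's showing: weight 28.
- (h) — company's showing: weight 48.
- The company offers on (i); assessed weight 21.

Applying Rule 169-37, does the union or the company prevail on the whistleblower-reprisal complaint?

— Issue I —
At Stage I.1 the union must meet a preponderance (weight is at least 52): on (a) the weight is 92 less the opposing 28 gives net 64, ≥ 52, so (a) meets the standard; on (b) the weight is 67 less the opposing 15 gives net 52, ≥ 52, so (b) meets the standard.
  The union carries Stage I.1; the company now bears the burden.
At Stage I.2 the company must meet a preponderance (weight is at least 52): on (c) the weight is 82 less the opposing 20 gives net 62, which does reach 52, so (c) meets the standard.
  The company carries Stage I.2; the union now bears the burden.
At Stage I.3 the union must meet a preponderance (weight is at least 52): on (d) the weight is 78 less the opposing 12 gives net 66, ≥ 52, so (d) meets the standard; on (e) the weight is 69, ≥ 52, so (e) meets the standard.
  Stage I.3 carried; the final stage is satisfied.
Every stage carried; the union prevails on this issue.
— Issue II —
At Stage II.1 the union must meet the preponderance of the evidence (weight exceeds 54): on (f) the weight is 77 less the opposing 8 gives net 69, which does exceed 54, so (f) meets the standard.
  The union carries Stage II.1; the company now bears the burden.
At Stage II.2 the company must meet a scintilla of evidence (weight is at least 20): on (g) the weight is 14, < 20, so (g) does not meet the standard; on (h) the weight is 48 less the opposing 20 gives net 28, ≥ 20, so (h) meets the standard.
  The company does not carry Stage II.2.
The analysis ends at Stage II.2; the union prevails on this issue.
— Issue III —
At Stage III.1 the union must meet a more-likely-than-not showing (weight is at least 50): on (i) the weight is 78 less the opposing 21 gives net 57, which does reach 50, so (i) meets the standard; on (j) the weight is 95 less the opposing 45 gives net 50, which does reach 50, so (j) meets the standard.
  Stage III.1 is satisfied; the onus moves to the company.
At Stage III.2 the company must meet a more-likely-than-not showing (weight is at least 50): on (k) the weight is 49, < 50, so (k) does not meet the standard; on (l) the weight is 76 less the opposing 17 gives net 59, ≥ 50, so (l) meets the standard.
  The company does not carry Stage III.2.
So the union prevails on this issue.
Per-issue: Issue I → union; Issue II → union; Issue III → union. The union must prevail on every issue; overall, the union prevails.

union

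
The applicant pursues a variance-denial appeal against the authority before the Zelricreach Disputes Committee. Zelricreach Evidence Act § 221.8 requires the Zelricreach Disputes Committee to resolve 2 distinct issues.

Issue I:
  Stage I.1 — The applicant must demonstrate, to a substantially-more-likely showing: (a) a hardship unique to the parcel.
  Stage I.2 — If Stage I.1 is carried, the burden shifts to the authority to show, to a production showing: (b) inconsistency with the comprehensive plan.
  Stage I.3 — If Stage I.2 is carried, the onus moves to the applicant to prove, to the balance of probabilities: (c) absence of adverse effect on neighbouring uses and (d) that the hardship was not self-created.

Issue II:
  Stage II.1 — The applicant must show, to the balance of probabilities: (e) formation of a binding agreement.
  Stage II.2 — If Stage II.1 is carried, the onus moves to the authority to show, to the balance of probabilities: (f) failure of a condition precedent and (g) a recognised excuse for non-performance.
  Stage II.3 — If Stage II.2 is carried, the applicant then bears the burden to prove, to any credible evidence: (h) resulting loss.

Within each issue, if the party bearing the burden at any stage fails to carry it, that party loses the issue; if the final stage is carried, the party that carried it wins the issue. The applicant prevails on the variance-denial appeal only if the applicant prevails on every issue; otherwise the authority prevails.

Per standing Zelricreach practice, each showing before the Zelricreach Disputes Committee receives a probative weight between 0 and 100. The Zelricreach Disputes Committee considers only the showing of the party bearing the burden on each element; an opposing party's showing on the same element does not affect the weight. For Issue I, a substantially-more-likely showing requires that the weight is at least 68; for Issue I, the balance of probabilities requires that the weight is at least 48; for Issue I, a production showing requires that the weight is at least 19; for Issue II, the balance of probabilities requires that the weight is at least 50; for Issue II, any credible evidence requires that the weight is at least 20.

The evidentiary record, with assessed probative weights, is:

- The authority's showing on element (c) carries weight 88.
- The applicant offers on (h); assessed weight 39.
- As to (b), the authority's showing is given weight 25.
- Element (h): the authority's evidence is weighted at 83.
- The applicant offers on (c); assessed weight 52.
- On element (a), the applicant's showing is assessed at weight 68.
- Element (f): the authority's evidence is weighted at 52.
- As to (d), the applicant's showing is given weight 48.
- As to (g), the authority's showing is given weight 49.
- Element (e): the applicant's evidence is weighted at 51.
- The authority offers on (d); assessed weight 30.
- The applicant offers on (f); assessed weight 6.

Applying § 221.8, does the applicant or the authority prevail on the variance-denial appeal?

applicant

— Issue I —
Stage I.1 (applicant, a substantially-more-likely showing, weight is at least 68): (a) 68 ≥ 68 — meets.
  All elements met. The burden passes to the authority.
Stage I.2 (authority, a production showing, weight is at least 19): (b) 25 ≥ 19 — meets.
  Stage I.2 carried; the burden shifts to the applicant.
Stage I.3 (applicant, the balance of probabilities, weight is at least 48): (c) 52 (authority's 88 disregarded) ≥ 48 — meets; (d) 48 (authority's 30 disregarded) ≥ 48 — meets.
  All elements met at the final stage.
All stages carried — the applicant prevails on this issue.
— Issue II —
Stage II.1 (applicant, the balance of probabilities, weight is at least 50): (e) 51 ≥ 50 — meets.
  Stage II.1 carried; the burden shifts to the authority.
Stage II.2 (authority, the balance of probabilities, weight is at least 50): (f) 52 (applicant's 6 disregarded) ≥ 50 — meets; (g) 49 < 50 — fails.
  Stage II.2 not carried; the authority fails its burden.
The applicant prevails on this issue.
Per-issue: Issue I → applicant; Issue II → applicant. The applicant must prevail on every issue; overall, the applicant prevails.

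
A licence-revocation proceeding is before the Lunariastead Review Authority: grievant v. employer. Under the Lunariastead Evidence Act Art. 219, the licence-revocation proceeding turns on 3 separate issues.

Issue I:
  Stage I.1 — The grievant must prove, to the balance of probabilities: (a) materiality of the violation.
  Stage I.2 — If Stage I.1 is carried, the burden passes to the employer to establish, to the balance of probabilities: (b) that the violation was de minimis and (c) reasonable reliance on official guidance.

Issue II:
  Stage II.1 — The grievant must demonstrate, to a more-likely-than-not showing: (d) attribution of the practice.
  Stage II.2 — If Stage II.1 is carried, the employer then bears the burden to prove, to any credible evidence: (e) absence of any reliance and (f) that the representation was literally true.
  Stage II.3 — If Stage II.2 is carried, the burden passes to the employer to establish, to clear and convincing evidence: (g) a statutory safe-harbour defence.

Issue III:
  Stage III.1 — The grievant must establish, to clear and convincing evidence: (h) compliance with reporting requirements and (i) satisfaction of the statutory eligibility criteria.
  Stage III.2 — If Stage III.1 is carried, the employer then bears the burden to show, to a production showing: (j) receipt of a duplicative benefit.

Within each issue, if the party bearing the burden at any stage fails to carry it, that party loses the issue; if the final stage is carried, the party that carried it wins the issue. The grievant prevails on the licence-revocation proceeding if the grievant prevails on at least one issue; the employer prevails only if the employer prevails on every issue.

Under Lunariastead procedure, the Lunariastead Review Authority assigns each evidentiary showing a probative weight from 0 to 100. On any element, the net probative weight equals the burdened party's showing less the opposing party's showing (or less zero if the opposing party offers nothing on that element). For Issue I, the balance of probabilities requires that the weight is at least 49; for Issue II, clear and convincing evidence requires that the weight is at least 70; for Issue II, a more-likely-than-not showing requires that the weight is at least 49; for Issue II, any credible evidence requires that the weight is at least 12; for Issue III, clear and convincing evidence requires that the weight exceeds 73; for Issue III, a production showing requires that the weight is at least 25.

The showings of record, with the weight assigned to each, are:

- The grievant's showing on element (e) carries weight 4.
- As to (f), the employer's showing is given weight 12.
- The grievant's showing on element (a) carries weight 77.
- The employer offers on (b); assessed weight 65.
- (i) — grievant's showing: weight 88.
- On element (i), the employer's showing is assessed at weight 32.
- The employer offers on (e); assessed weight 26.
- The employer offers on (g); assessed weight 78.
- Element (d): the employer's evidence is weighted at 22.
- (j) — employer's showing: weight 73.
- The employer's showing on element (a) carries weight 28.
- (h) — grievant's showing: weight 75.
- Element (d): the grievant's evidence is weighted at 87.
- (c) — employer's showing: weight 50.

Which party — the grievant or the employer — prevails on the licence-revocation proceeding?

— Issue I —
At Stage I.1 the grievant must meet the balance of probabilities (weight is at least 49): on (a) the weight is 77 less the opposing 28 gives net 49, which does reach 49, so (a) meets the standard.
  All elements met. The burden passes to the employer.
At Stage I.2 the employer must meet the balance of probabilities (weight is at least 49): on (b) the weight is 65, ≥ 49, so (b) meets the standard; on (c) the weight is 50, ≥ 49, so (c) meets the standard.
  Stage I.2 carried; the final stage is satisfied.
All stages carried — the employer prevails on this issue.
— Issue II —
Stage II.1 — burden on grievant; standard: a more-likely-than-not showing (weight is at least 49).
    (d): 87 − 22 = 65 ≥ 49 [met]
  Stage II.1 is satisfied; the onus moves to the employer.
Stage II.2 — burden on employer; standard: any credible evidence (weight is at least 12).
    (e): 26 − 4 = 22 ≥ 12 [met]
    (f): 12 ≥ 12 [met]
  All elements met. The employer retains the burden for Stage II.3.
Stage II.3 — burden on employer; standard: clear and convincing evidence (weight is at least 70).
    (g): 78 ≥ 70 [met]
  Stage II.3 carried; the final stage is satisfied.
With every stage satisfied, the employer prevails on this issue.
— Issue III —
Stage III.1 (grievant, clear and convincing evidence, weight exceeds 73): (h) 75 > 73 — meets; (i) net 88−32=56 ≤ 73 — fails.
  The grievant does not carry Stage III.1.
The analysis ends at Stage III.1; the employer prevails on this issue.
Per-issue: Issue I → employer; Issue II → employer; Issue III → employer. The grievant must prevail on at least one issue; overall, the employer prevails.

employer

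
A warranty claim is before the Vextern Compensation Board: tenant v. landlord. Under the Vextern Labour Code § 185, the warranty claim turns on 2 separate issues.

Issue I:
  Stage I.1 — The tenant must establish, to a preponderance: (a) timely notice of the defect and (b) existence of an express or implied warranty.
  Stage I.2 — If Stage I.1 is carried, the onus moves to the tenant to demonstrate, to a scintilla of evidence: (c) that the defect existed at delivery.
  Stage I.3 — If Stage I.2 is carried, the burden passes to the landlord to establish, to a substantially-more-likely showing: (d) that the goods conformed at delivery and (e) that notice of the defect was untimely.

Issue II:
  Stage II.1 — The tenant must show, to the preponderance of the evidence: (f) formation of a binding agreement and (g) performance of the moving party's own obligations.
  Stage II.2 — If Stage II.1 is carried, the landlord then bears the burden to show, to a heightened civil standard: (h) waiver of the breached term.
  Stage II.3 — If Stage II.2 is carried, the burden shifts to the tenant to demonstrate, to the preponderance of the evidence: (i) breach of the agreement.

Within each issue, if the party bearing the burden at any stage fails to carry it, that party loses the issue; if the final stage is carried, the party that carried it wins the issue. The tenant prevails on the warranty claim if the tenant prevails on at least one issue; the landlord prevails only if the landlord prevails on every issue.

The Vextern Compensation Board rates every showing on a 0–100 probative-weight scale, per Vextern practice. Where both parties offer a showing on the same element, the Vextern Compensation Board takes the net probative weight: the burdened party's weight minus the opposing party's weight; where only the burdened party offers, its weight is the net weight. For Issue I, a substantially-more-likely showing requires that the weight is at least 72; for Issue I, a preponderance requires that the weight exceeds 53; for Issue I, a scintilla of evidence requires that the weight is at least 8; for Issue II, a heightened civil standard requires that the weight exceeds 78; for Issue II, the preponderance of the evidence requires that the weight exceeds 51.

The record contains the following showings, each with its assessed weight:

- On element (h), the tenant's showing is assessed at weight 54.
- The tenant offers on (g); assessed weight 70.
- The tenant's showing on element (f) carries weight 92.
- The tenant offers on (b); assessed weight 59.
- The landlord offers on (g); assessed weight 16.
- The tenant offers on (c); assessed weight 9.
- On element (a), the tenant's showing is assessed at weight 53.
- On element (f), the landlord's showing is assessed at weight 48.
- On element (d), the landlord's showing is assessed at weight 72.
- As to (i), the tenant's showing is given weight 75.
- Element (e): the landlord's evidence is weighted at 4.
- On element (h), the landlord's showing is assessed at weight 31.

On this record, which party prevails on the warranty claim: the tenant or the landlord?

landlord

— Issue I —
Stage I.1 (tenant, a preponderance, weight exceeds 53): (a) 53 ≤ 53 — fails; (b) 59 > 53 — meets.
  Not every element is met, so the tenant fails to carry Stage I.1.
The analysis ends at Stage I.1; the landlord prevails on this issue.
— Issue II —
Stage II.1 — burden on tenant; standard: the preponderance of the evidence (weight exceeds 51).
    (f): 92 − 48 = 44 ≤ 51 [not met]
    (g): 70 − 16 = 54 > 51 [met]
  The tenant does not carry Stage II.1.
The analysis ends at Stage II.1; the landlord prevails on this issue.
Per-issue: Issue I → landlord; Issue II → landlord. The tenant must prevail on at least one issue; overall, the landlord prevails.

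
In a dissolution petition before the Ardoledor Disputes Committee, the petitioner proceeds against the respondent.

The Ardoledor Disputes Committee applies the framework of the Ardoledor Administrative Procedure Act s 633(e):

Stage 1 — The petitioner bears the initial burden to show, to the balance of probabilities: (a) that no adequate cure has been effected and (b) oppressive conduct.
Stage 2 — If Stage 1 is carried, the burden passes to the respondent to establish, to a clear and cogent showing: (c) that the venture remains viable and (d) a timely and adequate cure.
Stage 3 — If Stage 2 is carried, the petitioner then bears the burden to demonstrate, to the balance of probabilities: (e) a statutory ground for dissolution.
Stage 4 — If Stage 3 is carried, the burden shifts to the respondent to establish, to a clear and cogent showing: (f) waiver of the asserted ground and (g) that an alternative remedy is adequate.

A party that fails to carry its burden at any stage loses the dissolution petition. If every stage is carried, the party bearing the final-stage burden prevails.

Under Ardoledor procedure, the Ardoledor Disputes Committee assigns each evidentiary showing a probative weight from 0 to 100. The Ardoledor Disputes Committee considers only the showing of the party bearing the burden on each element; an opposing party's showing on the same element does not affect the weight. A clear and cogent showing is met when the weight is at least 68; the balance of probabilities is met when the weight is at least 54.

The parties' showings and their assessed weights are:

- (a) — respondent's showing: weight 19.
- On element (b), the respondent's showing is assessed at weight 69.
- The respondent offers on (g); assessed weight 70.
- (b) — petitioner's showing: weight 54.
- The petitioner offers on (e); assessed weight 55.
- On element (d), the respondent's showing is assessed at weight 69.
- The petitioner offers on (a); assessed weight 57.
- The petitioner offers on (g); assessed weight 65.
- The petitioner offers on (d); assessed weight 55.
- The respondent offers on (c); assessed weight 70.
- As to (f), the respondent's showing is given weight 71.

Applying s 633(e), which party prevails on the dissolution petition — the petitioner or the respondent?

respondent

At Stage 1 the petitioner must meet the balance of probabilities (weight is at least 54): on (a) the weight is 57 (the respondent's 19 is given no effect), which does reach 54, so (a) meets the standard; on (b) the weight is 54 (the respondent's 69 is given no effect), ≥ 54, so (b) meets the standard.
  The petitioner carries Stage 1; the respondent now bears the burden.
At Stage 2 the respondent must meet a clear and cogent showing (weight is at least 68): on (c) the weight is 70, ≥ 68, so (c) meets the standard; on (d) the weight is 69 (the petitioner's 55 is given no effect), ≥ 68, so (d) meets the standard.
  All elements met. The burden passes to the petitioner.
At Stage 3 the petitioner must meet the balance of probabilities (weight is at least 54): on (e) the weight is 55, which does reach 54, so (e) meets the standard.
  Stage 3 is satisfied; the onus moves to the respondent.
At Stage 4 the respondent must meet a clear and cogent showing (weight is at least 68): on (f) the weight is 71, which does reach 68, so (f) meets the standard; on (g) the weight is 70 (the petitioner's 65 is given no effect), ≥ 68, so (g) meets the standard.
  The respondent carries the last stage.
All stages carried — the respondent prevails.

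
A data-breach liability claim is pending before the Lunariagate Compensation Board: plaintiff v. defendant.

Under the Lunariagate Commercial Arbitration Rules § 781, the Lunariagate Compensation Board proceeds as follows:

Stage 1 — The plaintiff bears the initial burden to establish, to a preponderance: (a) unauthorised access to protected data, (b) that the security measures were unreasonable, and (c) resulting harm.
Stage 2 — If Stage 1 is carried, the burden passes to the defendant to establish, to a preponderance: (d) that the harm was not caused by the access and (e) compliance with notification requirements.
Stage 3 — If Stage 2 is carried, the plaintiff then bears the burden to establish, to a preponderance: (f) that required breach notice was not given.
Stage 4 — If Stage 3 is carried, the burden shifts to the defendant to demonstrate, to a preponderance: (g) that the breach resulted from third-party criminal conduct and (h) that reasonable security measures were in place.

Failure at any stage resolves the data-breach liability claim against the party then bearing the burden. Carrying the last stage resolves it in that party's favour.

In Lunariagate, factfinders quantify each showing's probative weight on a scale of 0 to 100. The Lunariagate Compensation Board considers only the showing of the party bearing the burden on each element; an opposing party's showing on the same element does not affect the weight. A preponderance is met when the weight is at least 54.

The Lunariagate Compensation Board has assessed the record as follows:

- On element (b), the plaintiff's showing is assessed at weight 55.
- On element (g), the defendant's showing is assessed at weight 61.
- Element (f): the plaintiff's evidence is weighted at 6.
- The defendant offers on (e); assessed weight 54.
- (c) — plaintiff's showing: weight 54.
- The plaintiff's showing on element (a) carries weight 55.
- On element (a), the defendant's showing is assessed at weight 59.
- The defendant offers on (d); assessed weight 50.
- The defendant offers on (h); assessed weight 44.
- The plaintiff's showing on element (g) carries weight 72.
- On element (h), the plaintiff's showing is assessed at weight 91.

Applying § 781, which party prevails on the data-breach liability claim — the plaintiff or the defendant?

Stage 1 (plaintiff, a preponderance, weight is at least 54): (a) 55 (defendant's 59 disregarded) ≥ 54 — meets; (b) 55 ≥ 54 — meets; (c) 54 ≥ 54 — meets.
  Stage 1 is satisfied; the onus moves to the defendant.
Stage 2 (defendant, a preponderance, weight is at least 54): (d) 50 < 54 — fails; (e) 54 ≥ 54 — meets.
  Stage 2 not carried; the defendant fails its burden.
So the plaintiff prevails.

plaintiff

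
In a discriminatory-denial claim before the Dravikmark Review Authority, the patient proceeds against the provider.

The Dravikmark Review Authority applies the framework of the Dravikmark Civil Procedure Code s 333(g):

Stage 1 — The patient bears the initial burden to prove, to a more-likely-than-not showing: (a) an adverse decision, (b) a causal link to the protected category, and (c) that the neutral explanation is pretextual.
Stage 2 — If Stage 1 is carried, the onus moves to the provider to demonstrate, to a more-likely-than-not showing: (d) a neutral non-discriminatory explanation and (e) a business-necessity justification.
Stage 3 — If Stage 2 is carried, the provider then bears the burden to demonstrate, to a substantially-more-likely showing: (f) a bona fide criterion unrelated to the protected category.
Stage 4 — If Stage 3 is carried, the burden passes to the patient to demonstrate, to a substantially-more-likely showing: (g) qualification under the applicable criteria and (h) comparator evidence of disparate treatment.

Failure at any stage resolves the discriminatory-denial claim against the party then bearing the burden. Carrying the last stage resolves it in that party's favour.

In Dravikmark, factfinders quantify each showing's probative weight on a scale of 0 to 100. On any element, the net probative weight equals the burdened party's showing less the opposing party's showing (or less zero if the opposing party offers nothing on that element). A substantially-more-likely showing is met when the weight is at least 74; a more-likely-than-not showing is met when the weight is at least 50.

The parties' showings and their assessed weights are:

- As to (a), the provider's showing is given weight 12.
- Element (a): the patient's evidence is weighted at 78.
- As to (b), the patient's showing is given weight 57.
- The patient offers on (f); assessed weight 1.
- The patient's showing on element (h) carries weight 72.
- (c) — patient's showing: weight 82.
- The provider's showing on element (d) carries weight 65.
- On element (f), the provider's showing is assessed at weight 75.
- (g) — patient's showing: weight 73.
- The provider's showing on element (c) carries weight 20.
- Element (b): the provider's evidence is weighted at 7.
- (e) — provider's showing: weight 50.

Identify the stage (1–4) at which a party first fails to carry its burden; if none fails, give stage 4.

At Stage 1 the patient must meet a more-likely-than-not showing (weight is at least 50): on (a) the weight is 78 less the opposing 12 gives net 66, which does reach 50, so (a) meets the standard; on (b) the weight is 57 less the opposing 7 gives net 50, ≥ 50, so (b) meets the standard; on (c) the weight is 82 less the opposing 20 gives net 62, ≥ 50, so (c) meets the standard.
  All elements met. The burden passes to the provider.
At Stage 2 the provider must meet a more-likely-than-not showing (weight is at least 50): on (d) the weight is 65, which does reach 50, so (d) meets the standard; on (e) the weight is 50, ≥ 50, so (e) meets the standard.
  Stage 2 carried; the burden remains with the provider.
At Stage 3 the provider must meet a substantially-more-likely showing (weight is at least 74): on (f) the weight is 75 less the opposing 1 gives net 74, which does reach 74, so (f) meets the standard.
  All elements met. The burden passes to the patient.
At Stage 4 the patient must meet a substantially-more-likely showing (weight is at least 74): on (g) the weight is 73, which does not reach 74, so (g) does not meet the standard; on (h) the weight is 72, which does not reach 74, so (h) does not meet the standard.
  The patient does not carry Stage 4.
So the provider prevails.

stage 4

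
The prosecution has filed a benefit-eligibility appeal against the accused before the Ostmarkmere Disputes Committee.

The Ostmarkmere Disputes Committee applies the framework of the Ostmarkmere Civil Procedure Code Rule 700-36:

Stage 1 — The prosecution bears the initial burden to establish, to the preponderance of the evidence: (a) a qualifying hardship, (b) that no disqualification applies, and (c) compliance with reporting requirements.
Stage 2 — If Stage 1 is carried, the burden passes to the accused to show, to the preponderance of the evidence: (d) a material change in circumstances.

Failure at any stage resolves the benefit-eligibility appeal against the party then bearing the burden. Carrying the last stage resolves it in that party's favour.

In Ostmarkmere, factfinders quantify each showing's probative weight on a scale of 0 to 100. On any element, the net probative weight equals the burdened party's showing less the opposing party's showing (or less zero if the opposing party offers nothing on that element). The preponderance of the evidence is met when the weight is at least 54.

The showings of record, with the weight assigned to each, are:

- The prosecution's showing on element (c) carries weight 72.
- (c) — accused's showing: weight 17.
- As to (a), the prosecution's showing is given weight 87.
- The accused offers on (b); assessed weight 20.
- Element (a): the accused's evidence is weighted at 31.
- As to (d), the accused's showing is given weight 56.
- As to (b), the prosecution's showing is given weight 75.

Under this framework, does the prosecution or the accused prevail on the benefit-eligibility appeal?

accused

At Stage 1 the prosecution must meet the preponderance of the evidence (weight is at least 54): on (a) the weight is 87 less the opposing 31 gives net 56, which does reach 54, so (a) meets the standard; on (b) the weight is 75 less the opposing 20 gives net 55, ≥ 54, so (b) meets the standard; on (c) the weight is 72 less the opposing 17 gives net 55, which does reach 54, so (c) meets the standard.
  Stage 1 is satisfied; the onus moves to the accused.
At Stage 2 the accused must meet the preponderance of the evidence (weight is at least 54): on (d) the weight is 56, ≥ 54, so (d) meets the standard.
  All elements met at the final stage.
All stages carried — the accused prevails.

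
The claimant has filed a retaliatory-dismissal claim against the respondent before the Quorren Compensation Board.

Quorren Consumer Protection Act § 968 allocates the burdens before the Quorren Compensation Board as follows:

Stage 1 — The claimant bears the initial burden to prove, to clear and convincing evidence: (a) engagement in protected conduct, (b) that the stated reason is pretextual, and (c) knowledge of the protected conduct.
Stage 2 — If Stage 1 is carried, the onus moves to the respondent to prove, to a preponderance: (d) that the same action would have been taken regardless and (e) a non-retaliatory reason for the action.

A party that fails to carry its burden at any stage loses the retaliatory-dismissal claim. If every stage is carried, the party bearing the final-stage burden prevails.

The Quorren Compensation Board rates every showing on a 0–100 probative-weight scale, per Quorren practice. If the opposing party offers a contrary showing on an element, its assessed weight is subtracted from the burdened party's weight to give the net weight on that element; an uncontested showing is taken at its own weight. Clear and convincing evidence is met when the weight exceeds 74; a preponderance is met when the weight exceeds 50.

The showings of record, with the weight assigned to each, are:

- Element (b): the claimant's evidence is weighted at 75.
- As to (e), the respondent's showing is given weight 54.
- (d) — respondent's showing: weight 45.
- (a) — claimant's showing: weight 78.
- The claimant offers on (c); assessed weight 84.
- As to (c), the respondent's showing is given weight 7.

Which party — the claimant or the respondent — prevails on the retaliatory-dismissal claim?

claimant

Stage 1 (claimant, clear and convincing evidence, weight exceeds 74): (a) 78 > 74 — meets; (b) 75 > 74 — meets; (c) net 84−7=77 > 74 — meets.
  Stage 1 carried; the burden shifts to the respondent.
Stage 2 (respondent, a preponderance, weight exceeds 50): (d) 45 ≤ 50 — fails; (e) 54 > 50 — meets.
  The respondent does not carry Stage 2.
The claimant prevails.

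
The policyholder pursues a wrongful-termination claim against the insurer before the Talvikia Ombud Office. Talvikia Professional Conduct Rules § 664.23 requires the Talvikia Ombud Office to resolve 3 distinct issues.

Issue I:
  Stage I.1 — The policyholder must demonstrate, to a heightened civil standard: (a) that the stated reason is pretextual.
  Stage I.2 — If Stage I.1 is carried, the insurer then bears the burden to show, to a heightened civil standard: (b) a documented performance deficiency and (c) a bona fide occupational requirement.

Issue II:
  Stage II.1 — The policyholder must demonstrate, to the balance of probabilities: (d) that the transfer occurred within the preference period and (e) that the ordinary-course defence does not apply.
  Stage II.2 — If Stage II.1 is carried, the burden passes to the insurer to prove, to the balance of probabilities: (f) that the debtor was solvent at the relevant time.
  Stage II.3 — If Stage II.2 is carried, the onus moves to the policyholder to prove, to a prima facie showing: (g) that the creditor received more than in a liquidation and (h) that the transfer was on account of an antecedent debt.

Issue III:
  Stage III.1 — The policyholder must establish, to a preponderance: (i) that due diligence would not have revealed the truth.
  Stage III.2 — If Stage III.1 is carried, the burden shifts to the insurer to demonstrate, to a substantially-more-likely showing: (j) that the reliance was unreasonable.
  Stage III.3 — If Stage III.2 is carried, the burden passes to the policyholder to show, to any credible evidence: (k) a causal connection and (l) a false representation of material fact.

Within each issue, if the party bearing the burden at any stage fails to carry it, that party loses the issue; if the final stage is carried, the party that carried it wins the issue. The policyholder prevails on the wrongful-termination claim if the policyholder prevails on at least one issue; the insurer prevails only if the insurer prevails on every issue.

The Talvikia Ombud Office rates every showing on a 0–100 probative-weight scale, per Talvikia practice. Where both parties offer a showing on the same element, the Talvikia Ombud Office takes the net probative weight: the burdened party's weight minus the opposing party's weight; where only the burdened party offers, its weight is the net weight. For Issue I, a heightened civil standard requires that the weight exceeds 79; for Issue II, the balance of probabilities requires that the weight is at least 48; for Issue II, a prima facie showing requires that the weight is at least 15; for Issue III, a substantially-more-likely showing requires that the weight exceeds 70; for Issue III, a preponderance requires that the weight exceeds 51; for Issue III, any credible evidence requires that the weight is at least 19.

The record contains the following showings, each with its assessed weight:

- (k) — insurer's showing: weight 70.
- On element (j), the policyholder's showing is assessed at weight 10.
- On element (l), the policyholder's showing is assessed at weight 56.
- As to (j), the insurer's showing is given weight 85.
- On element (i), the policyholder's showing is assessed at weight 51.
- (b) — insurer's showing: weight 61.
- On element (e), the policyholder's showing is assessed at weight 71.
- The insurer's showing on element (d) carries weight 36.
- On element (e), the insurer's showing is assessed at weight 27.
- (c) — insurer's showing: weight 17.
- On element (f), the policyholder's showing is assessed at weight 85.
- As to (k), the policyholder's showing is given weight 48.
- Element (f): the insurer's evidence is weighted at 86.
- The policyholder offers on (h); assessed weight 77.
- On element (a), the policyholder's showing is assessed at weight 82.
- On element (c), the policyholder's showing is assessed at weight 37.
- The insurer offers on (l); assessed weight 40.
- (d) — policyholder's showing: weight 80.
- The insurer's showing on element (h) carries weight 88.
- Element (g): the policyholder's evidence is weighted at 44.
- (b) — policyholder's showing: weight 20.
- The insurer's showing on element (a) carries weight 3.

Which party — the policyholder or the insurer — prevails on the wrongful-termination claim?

insurer

— Issue I —
Stage I.1 (policyholder, a heightened civil standard, weight exceeds 79): (a) net 82−3=79 ≤ 79 — fails.
  Stage I.1 not carried; the policyholder fails its burden.
The insurer prevails on this issue.
— Issue II —
At Stage II.1 the policyholder must meet the balance of probabilities (weight is at least 48): on (d) the weight is 80 less the opposing 36 gives net 44, < 48, so (d) does not meet the standard; on (e) the weight is 71 less the opposing 27 gives net 44, < 48, so (e) does not meet the standard.
  Stage II.1 not carried; the policyholder fails its burden.
The analysis ends at Stage II.1; the insurer prevails on this issue.
— Issue III —
At Stage III.1 the policyholder must meet a preponderance (weight exceeds 51): on (i) the weight is 51, which does not exceed 51, so (i) does not meet the standard.
  The policyholder does not carry Stage III.1.
The insurer prevails on this issue.
Per-issue: Issue I → insurer; Issue II → insurer; Issue III → insurer. The policyholder must prevail on at least one issue; overall, the insurer prevails.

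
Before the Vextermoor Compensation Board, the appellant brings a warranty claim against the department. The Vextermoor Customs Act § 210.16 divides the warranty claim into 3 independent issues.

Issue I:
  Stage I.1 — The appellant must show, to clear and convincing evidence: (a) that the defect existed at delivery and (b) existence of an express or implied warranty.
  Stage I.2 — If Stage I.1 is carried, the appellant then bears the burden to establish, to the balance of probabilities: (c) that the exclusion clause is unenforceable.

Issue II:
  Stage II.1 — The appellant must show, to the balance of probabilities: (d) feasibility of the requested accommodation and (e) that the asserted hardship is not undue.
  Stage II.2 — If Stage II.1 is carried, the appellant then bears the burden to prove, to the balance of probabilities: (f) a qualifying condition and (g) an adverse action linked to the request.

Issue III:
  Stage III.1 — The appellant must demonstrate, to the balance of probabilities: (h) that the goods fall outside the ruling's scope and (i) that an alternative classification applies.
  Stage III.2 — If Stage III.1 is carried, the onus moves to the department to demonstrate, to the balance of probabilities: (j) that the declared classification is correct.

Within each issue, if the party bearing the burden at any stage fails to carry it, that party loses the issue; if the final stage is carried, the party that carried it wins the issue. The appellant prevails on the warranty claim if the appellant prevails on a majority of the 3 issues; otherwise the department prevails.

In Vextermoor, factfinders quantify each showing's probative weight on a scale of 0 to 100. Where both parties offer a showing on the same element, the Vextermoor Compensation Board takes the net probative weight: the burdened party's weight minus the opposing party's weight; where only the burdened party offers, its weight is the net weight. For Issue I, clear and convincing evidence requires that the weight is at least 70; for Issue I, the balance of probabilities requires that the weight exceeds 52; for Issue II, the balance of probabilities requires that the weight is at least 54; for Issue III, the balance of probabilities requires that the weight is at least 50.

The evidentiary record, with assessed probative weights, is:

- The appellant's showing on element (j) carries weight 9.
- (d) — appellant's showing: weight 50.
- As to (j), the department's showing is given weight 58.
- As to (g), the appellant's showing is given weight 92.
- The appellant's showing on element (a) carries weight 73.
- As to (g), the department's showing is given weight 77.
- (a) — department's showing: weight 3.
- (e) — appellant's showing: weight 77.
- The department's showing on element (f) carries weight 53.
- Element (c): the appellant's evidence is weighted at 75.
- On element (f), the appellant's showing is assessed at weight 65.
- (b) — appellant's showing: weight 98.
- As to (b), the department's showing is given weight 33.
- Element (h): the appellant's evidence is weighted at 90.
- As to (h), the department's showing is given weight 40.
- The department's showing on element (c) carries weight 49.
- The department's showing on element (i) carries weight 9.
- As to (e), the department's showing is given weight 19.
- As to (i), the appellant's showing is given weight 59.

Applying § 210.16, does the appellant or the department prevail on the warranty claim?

department

— Issue I —
Stage I.1 — burden on appellant; standard: clear and convincing evidence (weight is at least 70).
    (a): 73 − 3 = 70 ≥ 70 [met]
    (b): 98 − 33 = 65 < 70 [not met]
  Stage I.1 not carried; the appellant fails its burden.
The analysis ends at Stage I.1; the department prevails on this issue.
— Issue II —
At Stage II.1 the appellant must meet the balance of probabilities (weight is at least 54): on (d) the weight is 50, < 54, so (d) does not meet the standard; on (e) the weight is 77 less the opposing 19 gives net 58, which does reach 54, so (e) meets the standard.
  Stage II.1 not carried; the appellant fails its burden.
The department prevails on this issue.
— Issue III —
Stage III.1 (appellant, the balance of probabilities, weight is at least 50): (h) net 90−40=50 ≥ 50 — meets; (i) net 59−9=50 ≥ 50 — meets.
  The appellant carries Stage III.1; the department now bears the burden.
Stage III.2 (department, the balance of probabilities, weight is at least 50): (j) net 58−9=49 < 50 — fails.
  The department does not carry Stage III.2.
So the appellant prevails on this issue.
Per-issue: Issue I → department; Issue II → department; Issue III → appellant. The appellant must prevail on a majority of issues; overall, the department prevails.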